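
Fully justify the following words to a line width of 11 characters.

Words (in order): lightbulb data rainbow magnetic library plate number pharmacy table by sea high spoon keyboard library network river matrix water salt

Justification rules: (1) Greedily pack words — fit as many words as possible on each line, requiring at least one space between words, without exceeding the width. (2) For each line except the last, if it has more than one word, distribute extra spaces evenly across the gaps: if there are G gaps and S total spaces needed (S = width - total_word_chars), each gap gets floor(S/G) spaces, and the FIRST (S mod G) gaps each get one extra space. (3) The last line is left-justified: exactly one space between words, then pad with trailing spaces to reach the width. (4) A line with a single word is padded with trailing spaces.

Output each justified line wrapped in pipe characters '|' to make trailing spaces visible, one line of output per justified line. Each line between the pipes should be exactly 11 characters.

Line 1: ['lightbulb'] (min_width=9, slack=2)
Line 2: ['data'] (min_width=4, slack=7)
Line 3: ['rainbow'] (min_width=7, slack=4)
Line 4: ['magnetic'] (min_width=8, slack=3)
Line 5: ['library'] (min_width=7, slack=4)
Line 6: ['plate'] (min_width=5, slack=6)
Line 7: ['number'] (min_width=6, slack=5)
Line 8: ['pharmacy'] (min_width=8, slack=3)
Line 9: ['table', 'by'] (min_width=8, slack=3)
Line 10: ['sea', 'high'] (min_width=8, slack=3)
Line 11: ['spoon'] (min_width=5, slack=6)
Line 12: ['keyboard'] (min_width=8, slack=3)
Line 13: ['library'] (min_width=7, slack=4)
Line 14: ['network'] (min_width=7, slack=4)
Line 15: ['river'] (min_width=5, slack=6)
Line 16: ['matrix'] (min_width=6, slack=5)
Line 17: ['water', 'salt'] (min_width=10, slack=1)

Answer: |lightbulb  |
|data       |
|rainbow    |
|magnetic   |
|library    |
|plate      |
|number     |
|pharmacy   |
|table    by|
|sea    high|
|spoon      |
|keyboard   |
|library    |
|network    |
|river      |
|matrix     |
|water salt |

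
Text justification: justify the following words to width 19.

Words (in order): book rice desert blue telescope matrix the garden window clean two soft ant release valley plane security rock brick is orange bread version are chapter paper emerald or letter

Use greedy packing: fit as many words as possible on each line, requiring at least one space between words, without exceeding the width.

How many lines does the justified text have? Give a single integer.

Line 1: ['book', 'rice', 'desert'] (min_width=16, slack=3)
Line 2: ['blue', 'telescope'] (min_width=14, slack=5)
Line 3: ['matrix', 'the', 'garden'] (min_width=17, slack=2)
Line 4: ['window', 'clean', 'two'] (min_width=16, slack=3)
Line 5: ['soft', 'ant', 'release'] (min_width=16, slack=3)
Line 6: ['valley', 'plane'] (min_width=12, slack=7)
Line 7: ['security', 'rock', 'brick'] (min_width=19, slack=0)
Line 8: ['is', 'orange', 'bread'] (min_width=15, slack=4)
Line 9: ['version', 'are', 'chapter'] (min_width=19, slack=0)
Line 10: ['paper', 'emerald', 'or'] (min_width=16, slack=3)
Line 11: ['letter'] (min_width=6, slack=13)
Total lines: 11

Answer: 11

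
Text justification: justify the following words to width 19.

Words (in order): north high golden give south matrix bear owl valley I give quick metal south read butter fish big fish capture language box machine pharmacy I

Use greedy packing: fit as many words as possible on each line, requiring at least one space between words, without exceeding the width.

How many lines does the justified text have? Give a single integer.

Answer: 9

Derivation:
Line 1: ['north', 'high', 'golden'] (min_width=17, slack=2)
Line 2: ['give', 'south', 'matrix'] (min_width=17, slack=2)
Line 3: ['bear', 'owl', 'valley', 'I'] (min_width=17, slack=2)
Line 4: ['give', 'quick', 'metal'] (min_width=16, slack=3)
Line 5: ['south', 'read', 'butter'] (min_width=17, slack=2)
Line 6: ['fish', 'big', 'fish'] (min_width=13, slack=6)
Line 7: ['capture', 'language'] (min_width=16, slack=3)
Line 8: ['box', 'machine'] (min_width=11, slack=8)
Line 9: ['pharmacy', 'I'] (min_width=10, slack=9)
Total lines: 9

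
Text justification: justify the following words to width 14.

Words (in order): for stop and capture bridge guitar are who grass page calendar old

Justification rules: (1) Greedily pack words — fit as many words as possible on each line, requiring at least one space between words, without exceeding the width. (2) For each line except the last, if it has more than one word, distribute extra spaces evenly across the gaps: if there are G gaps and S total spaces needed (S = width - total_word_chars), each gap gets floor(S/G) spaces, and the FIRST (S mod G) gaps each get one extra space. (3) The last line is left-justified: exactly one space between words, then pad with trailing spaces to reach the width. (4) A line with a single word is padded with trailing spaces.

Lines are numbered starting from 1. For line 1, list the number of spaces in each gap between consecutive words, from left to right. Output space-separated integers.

Line 1: ['for', 'stop', 'and'] (min_width=12, slack=2)
Line 2: ['capture', 'bridge'] (min_width=14, slack=0)
Line 3: ['guitar', 'are', 'who'] (min_width=14, slack=0)
Line 4: ['grass', 'page'] (min_width=10, slack=4)
Line 5: ['calendar', 'old'] (min_width=12, slack=2)

Answer: 2 2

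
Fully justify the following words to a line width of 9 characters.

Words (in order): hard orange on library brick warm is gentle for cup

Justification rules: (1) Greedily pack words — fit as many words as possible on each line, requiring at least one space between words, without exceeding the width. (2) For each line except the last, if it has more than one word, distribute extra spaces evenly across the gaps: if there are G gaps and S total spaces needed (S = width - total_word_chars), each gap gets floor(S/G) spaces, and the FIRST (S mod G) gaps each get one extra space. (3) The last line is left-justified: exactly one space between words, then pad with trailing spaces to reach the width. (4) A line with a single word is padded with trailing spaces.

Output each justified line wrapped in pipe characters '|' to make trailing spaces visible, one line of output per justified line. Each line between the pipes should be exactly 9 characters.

Answer: |hard     |
|orange on|
|library  |
|brick    |
|warm   is|
|gentle   |
|for cup  |

Derivation:
Line 1: ['hard'] (min_width=4, slack=5)
Line 2: ['orange', 'on'] (min_width=9, slack=0)
Line 3: ['library'] (min_width=7, slack=2)
Line 4: ['brick'] (min_width=5, slack=4)
Line 5: ['warm', 'is'] (min_width=7, slack=2)
Line 6: ['gentle'] (min_width=6, slack=3)
Line 7: ['for', 'cup'] (min_width=7, slack=2)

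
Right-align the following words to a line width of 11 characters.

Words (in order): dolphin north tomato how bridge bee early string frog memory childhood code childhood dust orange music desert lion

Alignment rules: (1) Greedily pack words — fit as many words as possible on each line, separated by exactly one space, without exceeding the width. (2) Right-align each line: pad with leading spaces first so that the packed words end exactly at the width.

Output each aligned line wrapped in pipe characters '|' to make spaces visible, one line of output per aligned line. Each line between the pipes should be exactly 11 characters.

Answer: |    dolphin|
|      north|
| tomato how|
| bridge bee|
|      early|
|string frog|
|     memory|
|  childhood|
|       code|
|  childhood|
|dust orange|
|      music|
|desert lion|

Derivation:
Line 1: ['dolphin'] (min_width=7, slack=4)
Line 2: ['north'] (min_width=5, slack=6)
Line 3: ['tomato', 'how'] (min_width=10, slack=1)
Line 4: ['bridge', 'bee'] (min_width=10, slack=1)
Line 5: ['early'] (min_width=5, slack=6)
Line 6: ['string', 'frog'] (min_width=11, slack=0)
Line 7: ['memory'] (min_width=6, slack=5)
Line 8: ['childhood'] (min_width=9, slack=2)
Line 9: ['code'] (min_width=4, slack=7)
Line 10: ['childhood'] (min_width=9, slack=2)
Line 11: ['dust', 'orange'] (min_width=11, slack=0)
Line 12: ['music'] (min_width=5, slack=6)
Line 13: ['desert', 'lion'] (min_width=11, slack=0)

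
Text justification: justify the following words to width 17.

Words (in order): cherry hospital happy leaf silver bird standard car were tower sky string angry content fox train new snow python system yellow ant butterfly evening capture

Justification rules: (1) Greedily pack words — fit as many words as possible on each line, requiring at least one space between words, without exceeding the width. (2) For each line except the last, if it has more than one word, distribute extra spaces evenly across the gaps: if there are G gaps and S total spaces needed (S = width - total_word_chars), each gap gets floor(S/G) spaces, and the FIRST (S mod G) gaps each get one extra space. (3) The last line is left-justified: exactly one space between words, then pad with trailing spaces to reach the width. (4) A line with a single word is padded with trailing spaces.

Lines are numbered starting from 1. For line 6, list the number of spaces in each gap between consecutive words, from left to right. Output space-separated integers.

Line 1: ['cherry', 'hospital'] (min_width=15, slack=2)
Line 2: ['happy', 'leaf', 'silver'] (min_width=17, slack=0)
Line 3: ['bird', 'standard', 'car'] (min_width=17, slack=0)
Line 4: ['were', 'tower', 'sky'] (min_width=14, slack=3)
Line 5: ['string', 'angry'] (min_width=12, slack=5)
Line 6: ['content', 'fox', 'train'] (min_width=17, slack=0)
Line 7: ['new', 'snow', 'python'] (min_width=15, slack=2)
Line 8: ['system', 'yellow', 'ant'] (min_width=17, slack=0)
Line 9: ['butterfly', 'evening'] (min_width=17, slack=0)
Line 10: ['capture'] (min_width=7, slack=10)

Answer: 1 1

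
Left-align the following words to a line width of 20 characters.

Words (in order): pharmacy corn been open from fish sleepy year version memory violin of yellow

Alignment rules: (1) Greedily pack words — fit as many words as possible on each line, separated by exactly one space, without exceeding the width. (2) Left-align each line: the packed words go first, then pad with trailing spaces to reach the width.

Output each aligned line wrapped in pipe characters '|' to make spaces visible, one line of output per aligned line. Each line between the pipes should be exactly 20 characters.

Answer: |pharmacy corn been  |
|open from fish      |
|sleepy year version |
|memory violin of    |
|yellow              |

Derivation:
Line 1: ['pharmacy', 'corn', 'been'] (min_width=18, slack=2)
Line 2: ['open', 'from', 'fish'] (min_width=14, slack=6)
Line 3: ['sleepy', 'year', 'version'] (min_width=19, slack=1)
Line 4: ['memory', 'violin', 'of'] (min_width=16, slack=4)
Line 5: ['yellow'] (min_width=6, slack=14)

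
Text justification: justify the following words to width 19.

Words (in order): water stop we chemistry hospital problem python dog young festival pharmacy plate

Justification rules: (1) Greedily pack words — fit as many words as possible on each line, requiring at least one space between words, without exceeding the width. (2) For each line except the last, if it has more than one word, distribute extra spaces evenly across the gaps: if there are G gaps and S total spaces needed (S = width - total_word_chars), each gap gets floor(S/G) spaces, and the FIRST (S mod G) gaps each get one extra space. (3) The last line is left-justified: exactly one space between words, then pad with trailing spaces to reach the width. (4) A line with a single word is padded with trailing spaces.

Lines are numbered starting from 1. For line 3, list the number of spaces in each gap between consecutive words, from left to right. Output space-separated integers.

Line 1: ['water', 'stop', 'we'] (min_width=13, slack=6)
Line 2: ['chemistry', 'hospital'] (min_width=18, slack=1)
Line 3: ['problem', 'python', 'dog'] (min_width=18, slack=1)
Line 4: ['young', 'festival'] (min_width=14, slack=5)
Line 5: ['pharmacy', 'plate'] (min_width=14, slack=5)

Answer: 2 1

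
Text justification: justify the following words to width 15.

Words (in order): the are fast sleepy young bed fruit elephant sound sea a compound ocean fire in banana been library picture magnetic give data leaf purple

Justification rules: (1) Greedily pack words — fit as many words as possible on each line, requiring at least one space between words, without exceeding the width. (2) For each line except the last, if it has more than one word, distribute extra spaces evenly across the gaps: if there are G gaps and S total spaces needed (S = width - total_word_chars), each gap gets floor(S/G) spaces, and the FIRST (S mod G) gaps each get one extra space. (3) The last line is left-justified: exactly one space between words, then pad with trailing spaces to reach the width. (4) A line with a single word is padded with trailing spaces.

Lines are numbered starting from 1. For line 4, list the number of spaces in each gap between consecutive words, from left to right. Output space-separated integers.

Line 1: ['the', 'are', 'fast'] (min_width=12, slack=3)
Line 2: ['sleepy', 'young'] (min_width=12, slack=3)
Line 3: ['bed', 'fruit'] (min_width=9, slack=6)
Line 4: ['elephant', 'sound'] (min_width=14, slack=1)
Line 5: ['sea', 'a', 'compound'] (min_width=14, slack=1)
Line 6: ['ocean', 'fire', 'in'] (min_width=13, slack=2)
Line 7: ['banana', 'been'] (min_width=11, slack=4)
Line 8: ['library', 'picture'] (min_width=15, slack=0)
Line 9: ['magnetic', 'give'] (min_width=13, slack=2)
Line 10: ['data', 'leaf'] (min_width=9, slack=6)
Line 11: ['purple'] (min_width=6, slack=9)

Answer: 2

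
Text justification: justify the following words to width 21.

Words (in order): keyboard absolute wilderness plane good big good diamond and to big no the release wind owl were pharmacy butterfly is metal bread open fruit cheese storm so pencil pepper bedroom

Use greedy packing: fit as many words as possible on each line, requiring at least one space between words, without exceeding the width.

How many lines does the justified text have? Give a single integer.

Line 1: ['keyboard', 'absolute'] (min_width=17, slack=4)
Line 2: ['wilderness', 'plane', 'good'] (min_width=21, slack=0)
Line 3: ['big', 'good', 'diamond', 'and'] (min_width=20, slack=1)
Line 4: ['to', 'big', 'no', 'the', 'release'] (min_width=21, slack=0)
Line 5: ['wind', 'owl', 'were'] (min_width=13, slack=8)
Line 6: ['pharmacy', 'butterfly', 'is'] (min_width=21, slack=0)
Line 7: ['metal', 'bread', 'open'] (min_width=16, slack=5)
Line 8: ['fruit', 'cheese', 'storm', 'so'] (min_width=21, slack=0)
Line 9: ['pencil', 'pepper', 'bedroom'] (min_width=21, slack=0)
Total lines: 9

Answer: 9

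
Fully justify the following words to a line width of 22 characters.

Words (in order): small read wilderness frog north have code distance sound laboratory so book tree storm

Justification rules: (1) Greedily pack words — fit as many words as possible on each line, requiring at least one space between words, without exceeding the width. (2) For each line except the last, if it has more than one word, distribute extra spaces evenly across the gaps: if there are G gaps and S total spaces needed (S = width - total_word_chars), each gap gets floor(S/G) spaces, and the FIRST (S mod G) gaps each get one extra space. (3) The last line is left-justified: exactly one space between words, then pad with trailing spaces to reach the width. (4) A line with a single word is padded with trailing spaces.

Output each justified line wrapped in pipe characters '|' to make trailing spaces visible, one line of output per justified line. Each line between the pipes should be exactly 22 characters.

Answer: |small  read wilderness|
|frog  north  have code|
|distance         sound|
|laboratory   so   book|
|tree storm            |

Derivation:
Line 1: ['small', 'read', 'wilderness'] (min_width=21, slack=1)
Line 2: ['frog', 'north', 'have', 'code'] (min_width=20, slack=2)
Line 3: ['distance', 'sound'] (min_width=14, slack=8)
Line 4: ['laboratory', 'so', 'book'] (min_width=18, slack=4)
Line 5: ['tree', 'storm'] (min_width=10, slack=12)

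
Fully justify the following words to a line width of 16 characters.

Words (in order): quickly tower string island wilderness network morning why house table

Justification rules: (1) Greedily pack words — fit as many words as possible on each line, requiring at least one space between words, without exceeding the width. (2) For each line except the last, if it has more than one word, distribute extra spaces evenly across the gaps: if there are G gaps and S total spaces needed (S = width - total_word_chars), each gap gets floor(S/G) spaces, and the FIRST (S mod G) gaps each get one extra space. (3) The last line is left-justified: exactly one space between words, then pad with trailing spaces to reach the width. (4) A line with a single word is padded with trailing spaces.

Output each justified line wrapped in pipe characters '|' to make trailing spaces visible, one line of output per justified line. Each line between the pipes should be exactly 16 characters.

Answer: |quickly    tower|
|string    island|
|wilderness      |
|network  morning|
|why house table |

Derivation:
Line 1: ['quickly', 'tower'] (min_width=13, slack=3)
Line 2: ['string', 'island'] (min_width=13, slack=3)
Line 3: ['wilderness'] (min_width=10, slack=6)
Line 4: ['network', 'morning'] (min_width=15, slack=1)
Line 5: ['why', 'house', 'table'] (min_width=15, slack=1)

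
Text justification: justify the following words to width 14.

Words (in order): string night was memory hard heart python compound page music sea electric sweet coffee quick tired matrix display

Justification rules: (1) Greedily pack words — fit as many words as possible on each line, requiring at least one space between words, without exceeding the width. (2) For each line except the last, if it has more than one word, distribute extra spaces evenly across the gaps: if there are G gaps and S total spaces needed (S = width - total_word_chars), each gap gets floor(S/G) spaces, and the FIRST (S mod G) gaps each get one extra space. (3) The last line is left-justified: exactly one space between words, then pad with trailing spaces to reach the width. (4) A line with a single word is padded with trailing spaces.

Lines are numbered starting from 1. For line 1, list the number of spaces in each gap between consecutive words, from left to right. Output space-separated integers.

Line 1: ['string', 'night'] (min_width=12, slack=2)
Line 2: ['was', 'memory'] (min_width=10, slack=4)
Line 3: ['hard', 'heart'] (min_width=10, slack=4)
Line 4: ['python'] (min_width=6, slack=8)
Line 5: ['compound', 'page'] (min_width=13, slack=1)
Line 6: ['music', 'sea'] (min_width=9, slack=5)
Line 7: ['electric', 'sweet'] (min_width=14, slack=0)
Line 8: ['coffee', 'quick'] (min_width=12, slack=2)
Line 9: ['tired', 'matrix'] (min_width=12, slack=2)
Line 10: ['display'] (min_width=7, slack=7)

Answer: 3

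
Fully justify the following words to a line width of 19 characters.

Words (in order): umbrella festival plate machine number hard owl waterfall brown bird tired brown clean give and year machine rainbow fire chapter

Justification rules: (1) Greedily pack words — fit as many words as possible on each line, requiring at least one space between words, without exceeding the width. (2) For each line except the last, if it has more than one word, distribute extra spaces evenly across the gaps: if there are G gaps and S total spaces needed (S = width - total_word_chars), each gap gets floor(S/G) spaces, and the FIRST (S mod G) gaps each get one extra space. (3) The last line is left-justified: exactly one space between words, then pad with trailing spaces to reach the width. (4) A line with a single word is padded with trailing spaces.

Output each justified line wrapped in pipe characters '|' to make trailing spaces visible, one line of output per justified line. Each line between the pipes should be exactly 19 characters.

Line 1: ['umbrella', 'festival'] (min_width=17, slack=2)
Line 2: ['plate', 'machine'] (min_width=13, slack=6)
Line 3: ['number', 'hard', 'owl'] (min_width=15, slack=4)
Line 4: ['waterfall', 'brown'] (min_width=15, slack=4)
Line 5: ['bird', 'tired', 'brown'] (min_width=16, slack=3)
Line 6: ['clean', 'give', 'and', 'year'] (min_width=19, slack=0)
Line 7: ['machine', 'rainbow'] (min_width=15, slack=4)
Line 8: ['fire', 'chapter'] (min_width=12, slack=7)

Answer: |umbrella   festival|
|plate       machine|
|number   hard   owl|
|waterfall     brown|
|bird   tired  brown|
|clean give and year|
|machine     rainbow|
|fire chapter       |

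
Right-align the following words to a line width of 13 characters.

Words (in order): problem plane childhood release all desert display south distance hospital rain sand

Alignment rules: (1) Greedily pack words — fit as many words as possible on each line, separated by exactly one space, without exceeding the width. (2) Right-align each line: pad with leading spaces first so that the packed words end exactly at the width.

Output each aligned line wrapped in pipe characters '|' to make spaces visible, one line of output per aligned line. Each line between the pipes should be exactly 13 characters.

Line 1: ['problem', 'plane'] (min_width=13, slack=0)
Line 2: ['childhood'] (min_width=9, slack=4)
Line 3: ['release', 'all'] (min_width=11, slack=2)
Line 4: ['desert'] (min_width=6, slack=7)
Line 5: ['display', 'south'] (min_width=13, slack=0)
Line 6: ['distance'] (min_width=8, slack=5)
Line 7: ['hospital', 'rain'] (min_width=13, slack=0)
Line 8: ['sand'] (min_width=4, slack=9)

Answer: |problem plane|
|    childhood|
|  release all|
|       desert|
|display south|
|     distance|
|hospital rain|
|         sand|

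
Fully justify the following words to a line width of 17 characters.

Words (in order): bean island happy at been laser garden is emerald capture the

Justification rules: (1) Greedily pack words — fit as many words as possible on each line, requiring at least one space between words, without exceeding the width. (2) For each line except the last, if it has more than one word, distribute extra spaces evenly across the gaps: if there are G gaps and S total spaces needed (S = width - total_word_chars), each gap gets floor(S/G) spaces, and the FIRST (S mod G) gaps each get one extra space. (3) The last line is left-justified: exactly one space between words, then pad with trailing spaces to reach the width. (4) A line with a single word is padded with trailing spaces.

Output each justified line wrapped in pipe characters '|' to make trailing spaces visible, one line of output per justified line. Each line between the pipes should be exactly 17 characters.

Line 1: ['bean', 'island', 'happy'] (min_width=17, slack=0)
Line 2: ['at', 'been', 'laser'] (min_width=13, slack=4)
Line 3: ['garden', 'is', 'emerald'] (min_width=17, slack=0)
Line 4: ['capture', 'the'] (min_width=11, slack=6)

Answer: |bean island happy|
|at   been   laser|
|garden is emerald|
|capture the      |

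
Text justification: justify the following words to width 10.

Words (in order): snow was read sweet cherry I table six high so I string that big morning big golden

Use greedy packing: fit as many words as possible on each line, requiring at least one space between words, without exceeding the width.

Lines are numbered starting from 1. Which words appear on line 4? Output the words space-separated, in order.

Line 1: ['snow', 'was'] (min_width=8, slack=2)
Line 2: ['read', 'sweet'] (min_width=10, slack=0)
Line 3: ['cherry', 'I'] (min_width=8, slack=2)
Line 4: ['table', 'six'] (min_width=9, slack=1)
Line 5: ['high', 'so', 'I'] (min_width=9, slack=1)
Line 6: ['string'] (min_width=6, slack=4)
Line 7: ['that', 'big'] (min_width=8, slack=2)
Line 8: ['morning'] (min_width=7, slack=3)
Line 9: ['big', 'golden'] (min_width=10, slack=0)

Answer: table six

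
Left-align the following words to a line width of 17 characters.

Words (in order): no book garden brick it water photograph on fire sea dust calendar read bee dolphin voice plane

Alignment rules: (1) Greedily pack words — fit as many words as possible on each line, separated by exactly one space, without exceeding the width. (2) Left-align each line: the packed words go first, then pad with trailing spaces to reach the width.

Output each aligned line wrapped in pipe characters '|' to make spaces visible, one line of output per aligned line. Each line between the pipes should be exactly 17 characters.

Line 1: ['no', 'book', 'garden'] (min_width=14, slack=3)
Line 2: ['brick', 'it', 'water'] (min_width=14, slack=3)
Line 3: ['photograph', 'on'] (min_width=13, slack=4)
Line 4: ['fire', 'sea', 'dust'] (min_width=13, slack=4)
Line 5: ['calendar', 'read', 'bee'] (min_width=17, slack=0)
Line 6: ['dolphin', 'voice'] (min_width=13, slack=4)
Line 7: ['plane'] (min_width=5, slack=12)

Answer: |no book garden   |
|brick it water   |
|photograph on    |
|fire sea dust    |
|calendar read bee|
|dolphin voice    |
|plane            |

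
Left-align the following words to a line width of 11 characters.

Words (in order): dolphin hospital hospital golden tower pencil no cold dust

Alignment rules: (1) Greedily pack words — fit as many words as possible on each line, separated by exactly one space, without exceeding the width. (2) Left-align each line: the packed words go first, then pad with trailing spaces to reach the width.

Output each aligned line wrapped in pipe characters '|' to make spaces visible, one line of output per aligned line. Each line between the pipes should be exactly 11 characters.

Line 1: ['dolphin'] (min_width=7, slack=4)
Line 2: ['hospital'] (min_width=8, slack=3)
Line 3: ['hospital'] (min_width=8, slack=3)
Line 4: ['golden'] (min_width=6, slack=5)
Line 5: ['tower'] (min_width=5, slack=6)
Line 6: ['pencil', 'no'] (min_width=9, slack=2)
Line 7: ['cold', 'dust'] (min_width=9, slack=2)

Answer: |dolphin    |
|hospital   |
|hospital   |
|golden     |
|tower      |
|pencil no  |
|cold dust  |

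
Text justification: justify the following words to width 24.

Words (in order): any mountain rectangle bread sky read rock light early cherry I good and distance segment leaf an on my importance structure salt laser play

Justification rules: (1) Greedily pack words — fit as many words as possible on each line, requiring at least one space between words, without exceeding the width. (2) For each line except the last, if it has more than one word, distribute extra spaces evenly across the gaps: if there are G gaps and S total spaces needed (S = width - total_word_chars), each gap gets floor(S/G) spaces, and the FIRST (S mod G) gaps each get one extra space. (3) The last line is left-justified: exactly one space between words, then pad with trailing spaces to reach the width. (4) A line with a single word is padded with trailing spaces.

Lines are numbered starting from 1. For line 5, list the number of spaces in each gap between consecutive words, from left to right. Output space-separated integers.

Answer: 2 2 2 1

Derivation:
Line 1: ['any', 'mountain', 'rectangle'] (min_width=22, slack=2)
Line 2: ['bread', 'sky', 'read', 'rock'] (min_width=19, slack=5)
Line 3: ['light', 'early', 'cherry', 'I'] (min_width=20, slack=4)
Line 4: ['good', 'and', 'distance'] (min_width=17, slack=7)
Line 5: ['segment', 'leaf', 'an', 'on', 'my'] (min_width=21, slack=3)
Line 6: ['importance', 'structure'] (min_width=20, slack=4)
Line 7: ['salt', 'laser', 'play'] (min_width=15, slack=9)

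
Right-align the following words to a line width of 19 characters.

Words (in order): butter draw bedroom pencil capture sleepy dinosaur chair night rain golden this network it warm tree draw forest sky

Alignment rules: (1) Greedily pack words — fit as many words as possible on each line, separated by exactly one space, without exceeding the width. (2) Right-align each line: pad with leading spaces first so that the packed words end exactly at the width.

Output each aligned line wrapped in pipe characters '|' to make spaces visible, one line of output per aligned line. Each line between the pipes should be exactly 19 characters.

Answer: |butter draw bedroom|
|     pencil capture|
|    sleepy dinosaur|
|   chair night rain|
|golden this network|
|  it warm tree draw|
|         forest sky|

Derivation:
Line 1: ['butter', 'draw', 'bedroom'] (min_width=19, slack=0)
Line 2: ['pencil', 'capture'] (min_width=14, slack=5)
Line 3: ['sleepy', 'dinosaur'] (min_width=15, slack=4)
Line 4: ['chair', 'night', 'rain'] (min_width=16, slack=3)
Line 5: ['golden', 'this', 'network'] (min_width=19, slack=0)
Line 6: ['it', 'warm', 'tree', 'draw'] (min_width=17, slack=2)
Line 7: ['forest', 'sky'] (min_width=10, slack=9)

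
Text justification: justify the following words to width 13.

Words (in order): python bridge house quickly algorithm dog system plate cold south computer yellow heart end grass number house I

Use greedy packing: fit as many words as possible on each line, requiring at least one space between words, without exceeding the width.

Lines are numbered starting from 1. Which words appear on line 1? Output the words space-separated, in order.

Line 1: ['python', 'bridge'] (min_width=13, slack=0)
Line 2: ['house', 'quickly'] (min_width=13, slack=0)
Line 3: ['algorithm', 'dog'] (min_width=13, slack=0)
Line 4: ['system', 'plate'] (min_width=12, slack=1)
Line 5: ['cold', 'south'] (min_width=10, slack=3)
Line 6: ['computer'] (min_width=8, slack=5)
Line 7: ['yellow', 'heart'] (min_width=12, slack=1)
Line 8: ['end', 'grass'] (min_width=9, slack=4)
Line 9: ['number', 'house'] (min_width=12, slack=1)
Line 10: ['I'] (min_width=1, slack=12)

Answer: python bridge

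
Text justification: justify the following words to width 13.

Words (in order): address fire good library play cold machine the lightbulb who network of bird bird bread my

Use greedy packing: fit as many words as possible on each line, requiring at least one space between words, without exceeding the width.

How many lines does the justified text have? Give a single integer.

Line 1: ['address', 'fire'] (min_width=12, slack=1)
Line 2: ['good', 'library'] (min_width=12, slack=1)
Line 3: ['play', 'cold'] (min_width=9, slack=4)
Line 4: ['machine', 'the'] (min_width=11, slack=2)
Line 5: ['lightbulb', 'who'] (min_width=13, slack=0)
Line 6: ['network', 'of'] (min_width=10, slack=3)
Line 7: ['bird', 'bird'] (min_width=9, slack=4)
Line 8: ['bread', 'my'] (min_width=8, slack=5)
Total lines: 8

Answer: 8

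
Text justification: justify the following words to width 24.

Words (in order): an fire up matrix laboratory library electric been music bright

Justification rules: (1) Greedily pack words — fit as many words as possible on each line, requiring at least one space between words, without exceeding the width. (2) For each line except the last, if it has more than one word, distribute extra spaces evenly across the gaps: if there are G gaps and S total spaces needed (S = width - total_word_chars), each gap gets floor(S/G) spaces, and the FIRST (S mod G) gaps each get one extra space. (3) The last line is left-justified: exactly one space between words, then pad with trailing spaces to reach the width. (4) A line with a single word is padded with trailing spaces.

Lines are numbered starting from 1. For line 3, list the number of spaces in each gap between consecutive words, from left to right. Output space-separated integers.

Answer: 4 3

Derivation:
Line 1: ['an', 'fire', 'up', 'matrix'] (min_width=17, slack=7)
Line 2: ['laboratory', 'library'] (min_width=18, slack=6)
Line 3: ['electric', 'been', 'music'] (min_width=19, slack=5)
Line 4: ['bright'] (min_width=6, slack=18)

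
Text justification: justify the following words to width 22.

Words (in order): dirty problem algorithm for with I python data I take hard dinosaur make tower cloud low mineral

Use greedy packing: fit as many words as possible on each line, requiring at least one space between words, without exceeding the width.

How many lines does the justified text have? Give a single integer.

Answer: 6

Derivation:
Line 1: ['dirty', 'problem'] (min_width=13, slack=9)
Line 2: ['algorithm', 'for', 'with', 'I'] (min_width=20, slack=2)
Line 3: ['python', 'data', 'I', 'take'] (min_width=18, slack=4)
Line 4: ['hard', 'dinosaur', 'make'] (min_width=18, slack=4)
Line 5: ['tower', 'cloud', 'low'] (min_width=15, slack=7)
Line 6: ['mineral'] (min_width=7, slack=15)
Total lines: 6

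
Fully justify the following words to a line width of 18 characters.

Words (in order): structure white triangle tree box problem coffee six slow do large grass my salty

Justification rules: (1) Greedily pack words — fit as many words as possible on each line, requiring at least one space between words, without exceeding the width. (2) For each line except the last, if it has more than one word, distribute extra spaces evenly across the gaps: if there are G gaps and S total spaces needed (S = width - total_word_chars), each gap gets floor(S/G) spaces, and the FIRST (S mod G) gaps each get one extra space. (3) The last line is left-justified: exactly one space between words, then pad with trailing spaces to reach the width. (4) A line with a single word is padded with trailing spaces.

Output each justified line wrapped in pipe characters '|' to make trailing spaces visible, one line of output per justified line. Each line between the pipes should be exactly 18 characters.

Line 1: ['structure', 'white'] (min_width=15, slack=3)
Line 2: ['triangle', 'tree', 'box'] (min_width=17, slack=1)
Line 3: ['problem', 'coffee', 'six'] (min_width=18, slack=0)
Line 4: ['slow', 'do', 'large'] (min_width=13, slack=5)
Line 5: ['grass', 'my', 'salty'] (min_width=14, slack=4)

Answer: |structure    white|
|triangle  tree box|
|problem coffee six|
|slow    do   large|
|grass my salty    |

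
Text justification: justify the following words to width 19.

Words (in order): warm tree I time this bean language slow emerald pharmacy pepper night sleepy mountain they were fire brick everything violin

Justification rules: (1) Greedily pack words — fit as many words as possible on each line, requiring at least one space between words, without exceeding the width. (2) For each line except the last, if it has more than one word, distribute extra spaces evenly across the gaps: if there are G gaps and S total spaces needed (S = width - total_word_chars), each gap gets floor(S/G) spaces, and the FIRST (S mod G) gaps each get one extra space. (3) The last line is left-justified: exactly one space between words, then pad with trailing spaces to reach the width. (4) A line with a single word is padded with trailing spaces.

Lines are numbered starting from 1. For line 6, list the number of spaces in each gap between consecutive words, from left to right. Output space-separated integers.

Answer: 2 1

Derivation:
Line 1: ['warm', 'tree', 'I', 'time'] (min_width=16, slack=3)
Line 2: ['this', 'bean', 'language'] (min_width=18, slack=1)
Line 3: ['slow', 'emerald'] (min_width=12, slack=7)
Line 4: ['pharmacy', 'pepper'] (min_width=15, slack=4)
Line 5: ['night', 'sleepy'] (min_width=12, slack=7)
Line 6: ['mountain', 'they', 'were'] (min_width=18, slack=1)
Line 7: ['fire', 'brick'] (min_width=10, slack=9)
Line 8: ['everything', 'violin'] (min_width=17, slack=2)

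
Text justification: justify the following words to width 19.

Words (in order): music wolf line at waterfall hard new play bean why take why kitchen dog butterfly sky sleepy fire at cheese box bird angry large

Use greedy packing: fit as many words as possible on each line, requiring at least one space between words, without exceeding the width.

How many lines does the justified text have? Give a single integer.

Answer: 8

Derivation:
Line 1: ['music', 'wolf', 'line', 'at'] (min_width=18, slack=1)
Line 2: ['waterfall', 'hard', 'new'] (min_width=18, slack=1)
Line 3: ['play', 'bean', 'why', 'take'] (min_width=18, slack=1)
Line 4: ['why', 'kitchen', 'dog'] (min_width=15, slack=4)
Line 5: ['butterfly', 'sky'] (min_width=13, slack=6)
Line 6: ['sleepy', 'fire', 'at'] (min_width=14, slack=5)
Line 7: ['cheese', 'box', 'bird'] (min_width=15, slack=4)
Line 8: ['angry', 'large'] (min_width=11, slack=8)
Total lines: 8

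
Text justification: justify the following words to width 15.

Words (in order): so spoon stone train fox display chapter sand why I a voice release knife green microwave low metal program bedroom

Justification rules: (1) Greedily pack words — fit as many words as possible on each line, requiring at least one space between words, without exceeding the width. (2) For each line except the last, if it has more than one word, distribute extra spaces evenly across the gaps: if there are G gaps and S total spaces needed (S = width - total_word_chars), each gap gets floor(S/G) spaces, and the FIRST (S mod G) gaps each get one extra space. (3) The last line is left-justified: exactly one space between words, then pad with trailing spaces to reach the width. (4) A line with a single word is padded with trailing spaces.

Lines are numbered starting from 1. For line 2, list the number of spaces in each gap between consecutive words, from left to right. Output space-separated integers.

Line 1: ['so', 'spoon', 'stone'] (min_width=14, slack=1)
Line 2: ['train', 'fox'] (min_width=9, slack=6)
Line 3: ['display', 'chapter'] (min_width=15, slack=0)
Line 4: ['sand', 'why', 'I', 'a'] (min_width=12, slack=3)
Line 5: ['voice', 'release'] (min_width=13, slack=2)
Line 6: ['knife', 'green'] (min_width=11, slack=4)
Line 7: ['microwave', 'low'] (min_width=13, slack=2)
Line 8: ['metal', 'program'] (min_width=13, slack=2)
Line 9: ['bedroom'] (min_width=7, slack=8)

Answer: 7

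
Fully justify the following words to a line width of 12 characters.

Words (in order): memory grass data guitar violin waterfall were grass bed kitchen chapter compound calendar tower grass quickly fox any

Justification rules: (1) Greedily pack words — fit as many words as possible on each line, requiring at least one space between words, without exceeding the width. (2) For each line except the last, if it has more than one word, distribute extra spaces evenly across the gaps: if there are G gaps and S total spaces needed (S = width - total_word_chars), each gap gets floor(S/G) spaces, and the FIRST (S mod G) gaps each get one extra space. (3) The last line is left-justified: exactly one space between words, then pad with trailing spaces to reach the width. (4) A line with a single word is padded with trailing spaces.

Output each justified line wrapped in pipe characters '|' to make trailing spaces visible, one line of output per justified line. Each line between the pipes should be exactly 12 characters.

Answer: |memory grass|
|data  guitar|
|violin      |
|waterfall   |
|were   grass|
|bed  kitchen|
|chapter     |
|compound    |
|calendar    |
|tower  grass|
|quickly  fox|
|any         |

Derivation:
Line 1: ['memory', 'grass'] (min_width=12, slack=0)
Line 2: ['data', 'guitar'] (min_width=11, slack=1)
Line 3: ['violin'] (min_width=6, slack=6)
Line 4: ['waterfall'] (min_width=9, slack=3)
Line 5: ['were', 'grass'] (min_width=10, slack=2)
Line 6: ['bed', 'kitchen'] (min_width=11, slack=1)
Line 7: ['chapter'] (min_width=7, slack=5)
Line 8: ['compound'] (min_width=8, slack=4)
Line 9: ['calendar'] (min_width=8, slack=4)
Line 10: ['tower', 'grass'] (min_width=11, slack=1)
Line 11: ['quickly', 'fox'] (min_width=11, slack=1)
Line 12: ['any'] (min_width=3, slack=9)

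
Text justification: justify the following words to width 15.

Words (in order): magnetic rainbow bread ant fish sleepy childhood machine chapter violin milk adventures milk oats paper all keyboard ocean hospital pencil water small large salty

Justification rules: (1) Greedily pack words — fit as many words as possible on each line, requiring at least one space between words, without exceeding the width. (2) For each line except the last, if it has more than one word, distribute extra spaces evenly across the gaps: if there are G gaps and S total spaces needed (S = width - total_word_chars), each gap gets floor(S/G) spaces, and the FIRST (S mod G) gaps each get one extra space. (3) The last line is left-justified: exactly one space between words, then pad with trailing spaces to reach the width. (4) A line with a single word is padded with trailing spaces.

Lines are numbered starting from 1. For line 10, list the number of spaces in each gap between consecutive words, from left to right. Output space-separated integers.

Line 1: ['magnetic'] (min_width=8, slack=7)
Line 2: ['rainbow', 'bread'] (min_width=13, slack=2)
Line 3: ['ant', 'fish', 'sleepy'] (min_width=15, slack=0)
Line 4: ['childhood'] (min_width=9, slack=6)
Line 5: ['machine', 'chapter'] (min_width=15, slack=0)
Line 6: ['violin', 'milk'] (min_width=11, slack=4)
Line 7: ['adventures', 'milk'] (min_width=15, slack=0)
Line 8: ['oats', 'paper', 'all'] (min_width=14, slack=1)
Line 9: ['keyboard', 'ocean'] (min_width=14, slack=1)
Line 10: ['hospital', 'pencil'] (min_width=15, slack=0)
Line 11: ['water', 'small'] (min_width=11, slack=4)
Line 12: ['large', 'salty'] (min_width=11, slack=4)

Answer: 1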